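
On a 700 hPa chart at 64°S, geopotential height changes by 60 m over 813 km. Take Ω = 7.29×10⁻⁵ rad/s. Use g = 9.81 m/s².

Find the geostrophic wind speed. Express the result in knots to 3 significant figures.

Coriolis parameter at 64°S:
f = 2Ω sin φ = 2 × 7.29×10⁻⁵ × sin 64° = 1.31×10⁻⁴ s⁻¹
Height gradient: |∂Z/∂n| = 60 m / 813000 m = 7.38×10⁻⁵
On a pressure surface, geostrophic balance gives V_g = (g/f)|∂Z/∂n|:
V_g = 9.81 × 7.38×10⁻⁵ / 1.31×10⁻⁴ = 5.52 m/s
Converting: 5.52 m/s × 1.944 = 10.7 knots

10.7 knots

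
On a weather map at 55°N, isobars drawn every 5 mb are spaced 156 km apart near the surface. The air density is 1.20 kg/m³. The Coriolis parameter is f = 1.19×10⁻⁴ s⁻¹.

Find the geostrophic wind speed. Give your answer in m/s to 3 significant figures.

Pressure gradient: |∂P/∂n| = 500 Pa / 156000 m = 3.21×10⁻³ Pa/m
Geostrophic balance (pressure-gradient force = Coriolis force):
V_g = (1/(fρ)) |∂P/∂n| = 3.21×10⁻³ / (1.19×10⁻⁴ × 1.20) = 22.4 m/s

22.4 m/s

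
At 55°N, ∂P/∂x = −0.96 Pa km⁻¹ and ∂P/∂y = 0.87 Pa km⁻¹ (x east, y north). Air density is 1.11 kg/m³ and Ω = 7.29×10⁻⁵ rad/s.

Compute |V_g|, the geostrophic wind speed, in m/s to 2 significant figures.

9.8 m/s

Coriolis parameter at 55°N:
f = 2Ω sin φ = 2 × 7.29×10⁻⁵ × sin 55° = 1.19×10⁻⁴ s⁻¹
Component geostrophic relations (x east, y north):
u_g = −(1/(fρ)) ∂P/∂y,  v_g = (1/(fρ)) ∂P/∂x
u_g = −(0.87×10⁻³)/(1.19×10⁻⁴ × 1.11) = −6.56 m/s;  v_g = (−0.96×10⁻³)/(1.19×10⁻⁴ × 1.11) = −7.24 m/s
|V_g| = √(u_g² + v_g²) = 9.77 m/s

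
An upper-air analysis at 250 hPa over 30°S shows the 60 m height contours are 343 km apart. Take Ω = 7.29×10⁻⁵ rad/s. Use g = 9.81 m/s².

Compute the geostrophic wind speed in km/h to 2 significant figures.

Coriolis parameter at 30°S:
f = 2Ω sin φ = 2 × 7.29×10⁻⁵ × sin 30° = 7.29×10⁻⁵ s⁻¹
Height gradient: |∂Z/∂n| = 60 m / 343000 m = 1.75×10⁻⁴
On a pressure surface, geostrophic balance gives V_g = (g/f)|∂Z/∂n|:
V_g = 9.81 × 1.75×10⁻⁴ / 7.29×10⁻⁵ = 23.5 m/s
Converting: 23.5 m/s × 3.6 = 85 km/h

85 km/h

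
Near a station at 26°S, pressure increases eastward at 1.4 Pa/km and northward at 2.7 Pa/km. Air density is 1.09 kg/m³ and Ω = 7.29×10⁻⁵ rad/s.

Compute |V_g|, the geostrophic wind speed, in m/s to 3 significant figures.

Coriolis parameter at 26°S:
f = 2Ω sin φ = 2 × 7.29×10⁻⁵ × sin 26° = 6.39×10⁻⁵ s⁻¹
In the Southern Hemisphere f is negative: f = −6.39×10⁻⁵ s⁻¹.
Component geostrophic relations (x east, y north):
u_g = −(1/(fρ)) ∂P/∂y,  v_g = (1/(fρ)) ∂P/∂x
u_g = −(2.7×10⁻³)/(−6.39×10⁻⁵ × 1.09) = 38.8 m/s;  v_g = (1.4×10⁻³)/(−6.39×10⁻⁵ × 1.09) = −20.1 m/s
|V_g| = √(u_g² + v_g²) = 43.7 m/s

43.7 m/s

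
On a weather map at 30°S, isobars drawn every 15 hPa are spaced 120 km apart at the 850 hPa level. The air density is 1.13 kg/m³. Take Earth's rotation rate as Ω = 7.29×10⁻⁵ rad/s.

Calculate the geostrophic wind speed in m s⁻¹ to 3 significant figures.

Coriolis parameter at 30°S:
f = 2Ω sin φ = 2 × 7.29×10⁻⁵ × sin 30° = 7.29×10⁻⁵ s⁻¹
Pressure gradient: |∂P/∂n| = 1500 Pa / 120000 m = 1.25×10⁻² Pa/m
Geostrophic balance (pressure-gradient force = Coriolis force):
V_g = (1/(fρ)) |∂P/∂n| = 1.25×10⁻² / (7.29×10⁻⁵ × 1.13) = 152 m/s

152 m s⁻¹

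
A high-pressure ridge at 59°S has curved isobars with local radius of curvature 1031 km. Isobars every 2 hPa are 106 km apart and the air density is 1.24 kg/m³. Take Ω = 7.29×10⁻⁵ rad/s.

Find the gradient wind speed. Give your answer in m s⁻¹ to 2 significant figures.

Coriolis parameter at 59°S:
f = 2Ω sin φ = 2 × 7.29×10⁻⁵ × sin 59° = 1.25×10⁻⁴ s⁻¹
Pressure gradient: |∂P/∂n| = 200 Pa / 106000 m = 1.89×10⁻³ Pa/m
Geostrophic speed: V_g = |∂P/∂n|/(fρ) = 1.89×10⁻³/(1.25×10⁻⁴ × 1.24) = 12.2 m/s
Around a high, pressure-gradient force acts outward with centrifugal, so Coriolis balances both:
fV = (1/ρ)|∂P/∂n| + V²/R  →  V² − fR·V + fR·V_g = 0
With fR = 1.25×10⁻⁴ × 1031×10³ m = 129 m/s:
V = [fR − √((fR)² − 4 fR V_g)]/2 = [129 − √(129² − 4×129×12.2)]/2 = 13.6 m/s
Supergeostrophic (V > V_g = 12.2 m/s), as expected around a high.

14 m s⁻¹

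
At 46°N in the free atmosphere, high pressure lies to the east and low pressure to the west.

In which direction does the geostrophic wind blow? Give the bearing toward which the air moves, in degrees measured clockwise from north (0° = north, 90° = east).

The pressure-gradient force points toward the west (bearing 270°).
Geostrophic balance: in the Northern Hemisphere the Coriolis force deflects motion to the right, so the geostrophic wind blows 90° to the right of the pressure-gradient force (low pressure on the left).
Rotating 270° by 90° clockwise gives 000° — the wind blows toward the north.

000°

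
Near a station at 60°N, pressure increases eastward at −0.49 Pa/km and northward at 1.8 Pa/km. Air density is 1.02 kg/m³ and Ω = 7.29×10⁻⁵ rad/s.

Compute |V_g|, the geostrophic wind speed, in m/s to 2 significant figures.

Coriolis parameter at 60°N:
f = 2Ω sin φ = 2 × 7.29×10⁻⁵ × sin 60° = 1.26×10⁻⁴ s⁻¹
Component geostrophic relations (x east, y north):
u_g = −(1/(fρ)) ∂P/∂y,  v_g = (1/(fρ)) ∂P/∂x
u_g = −(1.8×10⁻³)/(1.26×10⁻⁴ × 1.02) = −14.0 m/s;  v_g = (−0.49×10⁻³)/(1.26×10⁻⁴ × 1.02) = −3.80 m/s
|V_g| = √(u_g² + v_g²) = 14.5 m/s

14 m/s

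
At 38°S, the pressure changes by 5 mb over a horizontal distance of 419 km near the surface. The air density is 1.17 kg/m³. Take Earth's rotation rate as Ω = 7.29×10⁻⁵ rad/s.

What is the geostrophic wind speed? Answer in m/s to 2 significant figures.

11 m/s

Coriolis parameter at 38°S:
f = 2Ω sin φ = 2 × 7.29×10⁻⁵ × sin 38° = 8.98×10⁻⁵ s⁻¹
Pressure gradient: |∂P/∂n| = 500 Pa / 419000 m = 1.19×10⁻³ Pa/m
Geostrophic balance (pressure-gradient force = Coriolis force):
V_g = (1/(fρ)) |∂P/∂n| = 1.19×10⁻³ / (8.98×10⁻⁵ × 1.17) = 11.4 m/s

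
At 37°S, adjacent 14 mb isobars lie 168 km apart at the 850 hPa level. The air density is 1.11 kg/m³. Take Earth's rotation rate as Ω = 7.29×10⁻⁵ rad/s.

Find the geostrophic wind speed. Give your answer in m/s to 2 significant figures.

86 m/s

Coriolis parameter at 37°S:
f = 2Ω sin φ = 2 × 7.29×10⁻⁵ × sin 37° = 8.77×10⁻⁵ s⁻¹
Pressure gradient: |∂P/∂n| = 1400 Pa / 168000 m = 8.33×10⁻³ Pa/m
Geostrophic balance (pressure-gradient force = Coriolis force):
V_g = (1/(fρ)) |∂P/∂n| = 8.33×10⁻³ / (8.77×10⁻⁵ × 1.11) = 85.6 m/s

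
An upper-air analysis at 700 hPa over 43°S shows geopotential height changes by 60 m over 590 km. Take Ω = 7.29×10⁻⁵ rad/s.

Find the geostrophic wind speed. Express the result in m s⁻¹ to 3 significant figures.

10.0 m s⁻¹

Coriolis parameter at 43°S:
f = 2Ω sin φ = 2 × 7.29×10⁻⁵ × sin 43° = 9.94×10⁻⁵ s⁻¹
Height gradient: |∂Z/∂n| = 60 m / 590000 m = 1.02×10⁻⁴
On a pressure surface, geostrophic balance gives V_g = (g/f)|∂Z/∂n|:
V_g = 9.81 × 1.02×10⁻⁴ / 9.94×10⁻⁵ = 10.0 m/s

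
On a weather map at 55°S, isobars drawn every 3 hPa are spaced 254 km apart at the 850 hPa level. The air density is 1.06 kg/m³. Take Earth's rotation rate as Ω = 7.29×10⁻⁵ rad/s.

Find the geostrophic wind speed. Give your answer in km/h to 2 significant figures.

34 km/h

Coriolis parameter at 55°S:
f = 2Ω sin φ = 2 × 7.29×10⁻⁵ × sin 55° = 1.19×10⁻⁴ s⁻¹
Pressure gradient: |∂P/∂n| = 300 Pa / 254000 m = 1.18×10⁻³ Pa/m
Geostrophic balance (pressure-gradient force = Coriolis force):
V_g = (1/(fρ)) |∂P/∂n| = 1.18×10⁻³ / (1.19×10⁻⁴ × 1.06) = 9.33 m/s
Converting: 9.33 m/s × 3.6 = 34 km/h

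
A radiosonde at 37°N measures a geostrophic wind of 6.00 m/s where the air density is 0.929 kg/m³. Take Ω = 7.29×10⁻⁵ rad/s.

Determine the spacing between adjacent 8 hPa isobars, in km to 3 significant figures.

Coriolis parameter at 37°N:
f = 2Ω sin φ = 2 × 7.29×10⁻⁵ × sin 37° = 8.77×10⁻⁵ s⁻¹
Geostrophic balance rearranged: |∂P/∂n| = f ρ V_g
|∂P/∂n| = 8.77×10⁻⁵ × 0.929 × 6.00 = 4.89×10⁻⁴ Pa/m
Isobar spacing: Δn = ΔP/|∂P/∂n| = 800 Pa / 4.89×10⁻⁴ Pa/m = 1635696 m ≈ 1640 km

1640 km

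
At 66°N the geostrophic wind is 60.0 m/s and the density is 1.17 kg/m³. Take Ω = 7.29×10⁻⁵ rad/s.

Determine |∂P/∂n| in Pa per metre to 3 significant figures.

Coriolis parameter at 66°N:
f = 2Ω sin φ = 2 × 7.29×10⁻⁵ × sin 66° = 1.33×10⁻⁴ s⁻¹
Geostrophic balance rearranged: |∂P/∂n| = f ρ V_g
|∂P/∂n| = 1.33×10⁻⁴ × 1.17 × 60.0 = 9.35×10⁻³ Pa/m

9.35×10⁻³ Pa/m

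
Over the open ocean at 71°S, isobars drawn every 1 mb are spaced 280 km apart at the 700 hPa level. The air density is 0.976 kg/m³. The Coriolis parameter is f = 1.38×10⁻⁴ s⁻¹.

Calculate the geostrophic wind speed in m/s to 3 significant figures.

Pressure gradient: |∂P/∂n| = 100 Pa / 280000 m = 3.57×10⁻⁴ Pa/m
Geostrophic balance (pressure-gradient force = Coriolis force):
V_g = (1/(fρ)) |∂P/∂n| = 3.57×10⁻⁴ / (1.38×10⁻⁴ × 0.976) = 2.65 m/s

2.65 m/s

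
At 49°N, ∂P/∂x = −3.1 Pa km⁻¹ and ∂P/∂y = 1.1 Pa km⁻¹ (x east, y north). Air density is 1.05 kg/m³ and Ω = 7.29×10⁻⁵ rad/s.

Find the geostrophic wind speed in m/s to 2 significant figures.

28 m/s

Coriolis parameter at 49°N:
f = 2Ω sin φ = 2 × 7.29×10⁻⁵ × sin 49° = 1.10×10⁻⁴ s⁻¹
Component geostrophic relations (x east, y north):
u_g = −(1/(fρ)) ∂P/∂y,  v_g = (1/(fρ)) ∂P/∂x
u_g = −(1.1×10⁻³)/(1.10×10⁻⁴ × 1.05) = −9.52 m/s;  v_g = (−3.1×10⁻³)/(1.10×10⁻⁴ × 1.05) = −26.8 m/s
|V_g| = √(u_g² + v_g²) = 28.5 m/s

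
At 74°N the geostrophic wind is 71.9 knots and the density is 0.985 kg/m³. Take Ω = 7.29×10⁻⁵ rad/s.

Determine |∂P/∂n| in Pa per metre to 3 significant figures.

Coriolis parameter at 74°N:
f = 2Ω sin φ = 2 × 7.29×10⁻⁵ × sin 74° = 1.40×10⁻⁴ s⁻¹
Wind speed in SI: 71.9 knots = 37.0 m/s
Geostrophic balance rearranged: |∂P/∂n| = f ρ V_g
|∂P/∂n| = 1.40×10⁻⁴ × 0.985 × 37.0 = 5.11×10⁻³ Pa/m

5.11×10⁻³ Pa/m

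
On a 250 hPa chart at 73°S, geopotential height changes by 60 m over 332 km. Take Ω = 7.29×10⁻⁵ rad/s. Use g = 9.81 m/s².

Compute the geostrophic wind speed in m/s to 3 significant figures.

Coriolis parameter at 73°S:
f = 2Ω sin φ = 2 × 7.29×10⁻⁵ × sin 73° = 1.39×10⁻⁴ s⁻¹
Height gradient: |∂Z/∂n| = 60 m / 332000 m = 1.81×10⁻⁴
On a pressure surface, geostrophic balance gives V_g = (g/f)|∂Z/∂n|:
V_g = 9.81 × 1.81×10⁻⁴ / 1.39×10⁻⁴ = 12.7 m/s

12.7 m/s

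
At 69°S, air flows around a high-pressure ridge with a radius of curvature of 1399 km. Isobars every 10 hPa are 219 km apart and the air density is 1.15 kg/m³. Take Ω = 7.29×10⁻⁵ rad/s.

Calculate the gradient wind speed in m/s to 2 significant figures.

Coriolis parameter at 69°S:
f = 2Ω sin φ = 2 × 7.29×10⁻⁵ × sin 69° = 1.36×10⁻⁴ s⁻¹
Pressure gradient: |∂P/∂n| = 1000 Pa / 219000 m = 4.57×10⁻³ Pa/m
Geostrophic speed: V_g = |∂P/∂n|/(fρ) = 4.57×10⁻³/(1.36×10⁻⁴ × 1.15) = 29.2 m/s
Around a high, pressure-gradient force acts outward with centrifugal, so Coriolis balances both:
fV = (1/ρ)|∂P/∂n| + V²/R  →  V² − fR·V + fR·V_g = 0
With fR = 1.36×10⁻⁴ × 1399×10³ m = 190 m/s:
V = [fR − √((fR)² − 4 fR V_g)]/2 = [190 − √(190² − 4×190×29.2)]/2 = 36 m/s
Supergeostrophic (V > V_g = 29.2 m/s), as expected around a high.

36 m/s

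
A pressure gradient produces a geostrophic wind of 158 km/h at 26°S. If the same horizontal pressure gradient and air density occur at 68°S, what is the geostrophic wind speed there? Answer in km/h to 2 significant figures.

75 km/h

With the same pressure gradient and density, V_g ∝ 1/f ∝ 1/sin φ.
V₂ = V₁ · sin φ₁ / sin φ₂ = 158 × sin 26° / sin 68°
V₂ = 158 × 0.4384/0.9272 = 75 km/h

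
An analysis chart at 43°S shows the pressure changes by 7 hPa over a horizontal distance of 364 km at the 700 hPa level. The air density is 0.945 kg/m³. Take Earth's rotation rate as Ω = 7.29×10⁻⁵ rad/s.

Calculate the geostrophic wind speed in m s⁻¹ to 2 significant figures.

Coriolis parameter at 43°S:
f = 2Ω sin φ = 2 × 7.29×10⁻⁵ × sin 43° = 9.94×10⁻⁵ s⁻¹
Pressure gradient: |∂P/∂n| = 700 Pa / 364000 m = 1.92×10⁻³ Pa/m
Geostrophic balance (pressure-gradient force = Coriolis force):
V_g = (1/(fρ)) |∂P/∂n| = 1.92×10⁻³ / (9.94×10⁻⁵ × 0.945) = 20.5 m/s

20 m s⁻¹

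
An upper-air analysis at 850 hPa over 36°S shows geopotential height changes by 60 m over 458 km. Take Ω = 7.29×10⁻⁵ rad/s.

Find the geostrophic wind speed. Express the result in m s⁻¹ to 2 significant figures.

Coriolis parameter at 36°S:
f = 2Ω sin φ = 2 × 7.29×10⁻⁵ × sin 36° = 8.57×10⁻⁵ s⁻¹
Height gradient: |∂Z/∂n| = 60 m / 458000 m = 1.31×10⁻⁴
On a pressure surface, geostrophic balance gives V_g = (g/f)|∂Z/∂n|:
V_g = 9.81 × 1.31×10⁻⁴ / 8.57×10⁻⁵ = 15.0 m/s

15 m s⁻¹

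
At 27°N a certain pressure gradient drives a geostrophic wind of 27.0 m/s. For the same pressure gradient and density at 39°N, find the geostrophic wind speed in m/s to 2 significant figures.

With the same pressure gradient and density, V_g ∝ 1/f ∝ 1/sin φ.
V₂ = V₁ · sin φ₁ / sin φ₂ = 27.0 × sin 27° / sin 39°
V₂ = 27.0 × 0.4540/0.6293 = 19 m/s

19 m/s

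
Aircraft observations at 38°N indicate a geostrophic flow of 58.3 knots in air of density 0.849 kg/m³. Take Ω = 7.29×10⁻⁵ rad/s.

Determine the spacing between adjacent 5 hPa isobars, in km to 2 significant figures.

Coriolis parameter at 38°N:
f = 2Ω sin φ = 2 × 7.29×10⁻⁵ × sin 38° = 8.98×10⁻⁵ s⁻¹
Wind speed in SI: 58.3 knots = 30.0 m/s
Geostrophic balance rearranged: |∂P/∂n| = f ρ V_g
|∂P/∂n| = 8.98×10⁻⁵ × 0.849 × 30.0 = 2.29×10⁻³ Pa/m
Isobar spacing: Δn = ΔP/|∂P/∂n| = 500 Pa / 2.29×10⁻³ Pa/m = 218754 m ≈ 220 km

220 km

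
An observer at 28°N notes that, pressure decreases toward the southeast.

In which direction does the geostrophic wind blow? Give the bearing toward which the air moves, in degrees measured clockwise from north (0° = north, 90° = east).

The pressure-gradient force points toward the southeast (bearing 135°).
Geostrophic balance: in the Northern Hemisphere the Coriolis force deflects motion to the right, so the geostrophic wind blows 90° to the right of the pressure-gradient force (low pressure on the left).
Rotating 135° by 90° clockwise gives 225° — the wind blows toward the southwest.

225°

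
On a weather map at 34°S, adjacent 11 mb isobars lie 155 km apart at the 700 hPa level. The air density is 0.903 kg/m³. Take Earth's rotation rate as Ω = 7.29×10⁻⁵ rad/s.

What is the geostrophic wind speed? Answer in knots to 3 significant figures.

187 knots

Coriolis parameter at 34°S:
f = 2Ω sin φ = 2 × 7.29×10⁻⁵ × sin 34° = 8.15×10⁻⁵ s⁻¹
Pressure gradient: |∂P/∂n| = 1100 Pa / 155000 m = 7.10×10⁻³ Pa/m
Geostrophic balance (pressure-gradient force = Coriolis force):
V_g = (1/(fρ)) |∂P/∂n| = 7.10×10⁻³ / (8.15×10⁻⁵ × 0.903) = 96.4 m/s
Converting: 96.4 m/s × 1.944 = 187 knots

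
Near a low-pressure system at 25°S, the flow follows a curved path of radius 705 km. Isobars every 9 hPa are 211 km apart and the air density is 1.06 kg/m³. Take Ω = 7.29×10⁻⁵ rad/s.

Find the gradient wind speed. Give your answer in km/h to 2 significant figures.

Coriolis parameter at 25°S:
f = 2Ω sin φ = 2 × 7.29×10⁻⁵ × sin 25° = 6.16×10⁻⁵ s⁻¹
Pressure gradient: |∂P/∂n| = 900 Pa / 211000 m = 4.27×10⁻³ Pa/m
Geostrophic speed: V_g = |∂P/∂n|/(fρ) = 4.27×10⁻³/(6.16×10⁻⁵ × 1.06) = 65.3 m/s
Around a low, centrifugal force acts outward with Coriolis, so pressure-gradient force balances both:
(1/ρ)|∂P/∂n| = fV + V²/R  →  V² + fR·V − fR·V_g = 0
With fR = 6.16×10⁻⁵ × 705×10³ m = 43.4 m/s:
V = [−fR + √((fR)² + 4 fR V_g)]/2 = [−43.4 + √(43.4² + 4×43.4×65.3)]/2 = 35.8 m/s
Subgeostrophic (V < V_g = 65.3 m/s), as expected around a low.
Converting: 35.8 m/s × 3.6 = 130 km/h

130 km/h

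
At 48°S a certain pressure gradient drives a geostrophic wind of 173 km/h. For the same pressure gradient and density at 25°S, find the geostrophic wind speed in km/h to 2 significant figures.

With the same pressure gradient and density, V_g ∝ 1/f ∝ 1/sin φ.
V₂ = V₁ · sin φ₁ / sin φ₂ = 173 × sin 48° / sin 25°
V₂ = 173 × 0.7431/0.4226 = 300 km/h

300 km/h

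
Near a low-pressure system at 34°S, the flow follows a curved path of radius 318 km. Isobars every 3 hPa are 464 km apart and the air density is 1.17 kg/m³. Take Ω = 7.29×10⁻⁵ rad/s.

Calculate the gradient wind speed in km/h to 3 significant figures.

Coriolis parameter at 34°S:
f = 2Ω sin φ = 2 × 7.29×10⁻⁵ × sin 34° = 8.15×10⁻⁵ s⁻¹
Pressure gradient: |∂P/∂n| = 300 Pa / 464000 m = 6.47×10⁻⁴ Pa/m
Geostrophic speed: V_g = |∂P/∂n|/(fρ) = 6.47×10⁻⁴/(8.15×10⁻⁵ × 1.17) = 6.78 m/s
Around a low, centrifugal force acts outward with Coriolis, so pressure-gradient force balances both:
(1/ρ)|∂P/∂n| = fV + V²/R  →  V² + fR·V − fR·V_g = 0
With fR = 8.15×10⁻⁵ × 318×10³ m = 25.9 m/s:
V = [−fR + √((fR)² + 4 fR V_g)]/2 = [−25.9 + √(25.9² + 4×25.9×6.78)]/2 = 5.58 m/s
Subgeostrophic (V < V_g = 6.78 m/s), as expected around a low.
Converting: 5.58 m/s × 3.6 = 20.1 km/h

20.1 km/h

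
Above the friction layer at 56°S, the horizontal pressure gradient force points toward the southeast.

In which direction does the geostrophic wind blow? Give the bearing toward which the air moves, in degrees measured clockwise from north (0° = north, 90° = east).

The pressure-gradient force points toward the southeast (bearing 135°).
Geostrophic balance: in the Southern Hemisphere the Coriolis force deflects motion to the left, so the geostrophic wind blows 90° to the left of the pressure-gradient force (low pressure on the right).
Rotating 135° by 90° counterclockwise gives 045° — the wind blows toward the northeast.

045°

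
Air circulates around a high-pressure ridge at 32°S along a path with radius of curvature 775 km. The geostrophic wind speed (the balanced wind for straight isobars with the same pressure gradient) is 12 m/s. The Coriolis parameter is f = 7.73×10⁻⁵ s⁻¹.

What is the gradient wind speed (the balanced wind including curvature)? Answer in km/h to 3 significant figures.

Around a high, pressure-gradient force acts outward with centrifugal, so Coriolis balances both:
fV = (1/ρ)|∂P/∂n| + V²/R  →  V² − fR·V + fR·V_g = 0
With fR = 7.73×10⁻⁵ × 775×10³ m = 59.9 m/s:
V = [fR − √((fR)² − 4 fR V_g)]/2 = [59.9 − √(59.9² − 4×59.9×12)]/2 = 16.6 m/s
Supergeostrophic (V > V_g = 12 m/s), as expected around a high.
Converting: 16.6 m/s × 3.6 = 59.8 km/h

59.8 km/h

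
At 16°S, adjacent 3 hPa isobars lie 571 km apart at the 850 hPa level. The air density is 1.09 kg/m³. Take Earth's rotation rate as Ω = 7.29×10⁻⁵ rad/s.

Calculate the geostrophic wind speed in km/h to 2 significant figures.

43 km/h

Coriolis parameter at 16°S:
f = 2Ω sin φ = 2 × 7.29×10⁻⁵ × sin 16° = 4.02×10⁻⁵ s⁻¹
Pressure gradient: |∂P/∂n| = 300 Pa / 571000 m = 5.25×10⁻⁴ Pa/m
Geostrophic balance (pressure-gradient force = Coriolis force):
V_g = (1/(fρ)) |∂P/∂n| = 5.25×10⁻⁴ / (4.02×10⁻⁵ × 1.09) = 12.0 m/s
Converting: 12.0 m/s × 3.6 = 43 km/h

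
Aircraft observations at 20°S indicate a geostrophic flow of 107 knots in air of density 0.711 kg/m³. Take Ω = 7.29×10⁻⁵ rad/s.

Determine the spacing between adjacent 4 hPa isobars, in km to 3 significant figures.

205 km

Coriolis parameter at 20°S:
f = 2Ω sin φ = 2 × 7.29×10⁻⁵ × sin 20° = 4.99×10⁻⁵ s⁻¹
Wind speed in SI: 107 knots = 55.0 m/s
Geostrophic balance rearranged: |∂P/∂n| = f ρ V_g
|∂P/∂n| = 4.99×10⁻⁵ × 0.711 × 55.0 = 1.95×10⁻³ Pa/m
Isobar spacing: Δn = ΔP/|∂P/∂n| = 400 Pa / 1.95×10⁻³ Pa/m = 204955 m ≈ 205 km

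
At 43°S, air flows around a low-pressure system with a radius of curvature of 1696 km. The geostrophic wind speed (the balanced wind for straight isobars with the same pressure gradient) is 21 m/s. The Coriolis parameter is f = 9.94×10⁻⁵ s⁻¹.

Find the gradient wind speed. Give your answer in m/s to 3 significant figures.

Around a low, centrifugal force acts outward with Coriolis, so pressure-gradient force balances both:
(1/ρ)|∂P/∂n| = fV + V²/R  →  V² + fR·V − fR·V_g = 0
With fR = 9.94×10⁻⁵ × 1696×10³ m = 169 m/s:
V = [−fR + √((fR)² + 4 fR V_g)]/2 = [−169 + √(169² + 4×169×21)]/2 = 18.9 m/s
Subgeostrophic (V < V_g = 21 m/s), as expected around a low.

18.9 m/s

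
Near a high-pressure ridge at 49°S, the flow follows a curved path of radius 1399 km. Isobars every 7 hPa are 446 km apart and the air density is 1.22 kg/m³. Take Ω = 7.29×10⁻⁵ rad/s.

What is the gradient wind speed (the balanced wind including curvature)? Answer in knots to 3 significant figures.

24.8 knots

Coriolis parameter at 49°S:
f = 2Ω sin φ = 2 × 7.29×10⁻⁵ × sin 49° = 1.10×10⁻⁴ s⁻¹
Pressure gradient: |∂P/∂n| = 700 Pa / 446000 m = 1.57×10⁻³ Pa/m
Geostrophic speed: V_g = |∂P/∂n|/(fρ) = 1.57×10⁻³/(1.10×10⁻⁴ × 1.22) = 11.7 m/s
Around a high, pressure-gradient force acts outward with centrifugal, so Coriolis balances both:
fV = (1/ρ)|∂P/∂n| + V²/R  →  V² − fR·V + fR·V_g = 0
With fR = 1.10×10⁻⁴ × 1399×10³ m = 154 m/s:
V = [fR − √((fR)² − 4 fR V_g)]/2 = [154 − √(154² − 4×154×11.7)]/2 = 12.7 m/s
Supergeostrophic (V > V_g = 11.7 m/s), as expected around a high.
Converting: 12.7 m/s × 1.944 = 24.8 knots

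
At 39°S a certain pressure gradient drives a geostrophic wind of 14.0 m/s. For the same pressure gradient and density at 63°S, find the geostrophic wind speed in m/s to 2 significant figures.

With the same pressure gradient and density, V_g ∝ 1/f ∝ 1/sin φ.
V₂ = V₁ · sin φ₁ / sin φ₂ = 14.0 × sin 39° / sin 63°
V₂ = 14.0 × 0.6293/0.8910 = 9.9 m/s

9.9 m/s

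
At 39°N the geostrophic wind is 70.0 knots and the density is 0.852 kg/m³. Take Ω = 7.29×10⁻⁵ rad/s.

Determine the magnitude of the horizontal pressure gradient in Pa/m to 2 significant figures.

Coriolis parameter at 39°N:
f = 2Ω sin φ = 2 × 7.29×10⁻⁵ × sin 39° = 9.18×10⁻⁵ s⁻¹
Wind speed in SI: 70.0 knots = 36.0 m/s
Geostrophic balance rearranged: |∂P/∂n| = f ρ V_g
|∂P/∂n| = 9.18×10⁻⁵ × 0.852 × 36.0 = 2.82×10⁻³ Pa/m

2.8×10⁻³ Pa/m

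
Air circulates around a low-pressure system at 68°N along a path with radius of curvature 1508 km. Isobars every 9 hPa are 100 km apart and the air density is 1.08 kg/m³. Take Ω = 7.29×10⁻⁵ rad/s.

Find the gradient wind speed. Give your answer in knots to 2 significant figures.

96 knots

Coriolis parameter at 68°N:
f = 2Ω sin φ = 2 × 7.29×10⁻⁵ × sin 68° = 1.35×10⁻⁴ s⁻¹
Pressure gradient: |∂P/∂n| = 900 Pa / 100000 m = 9.00×10⁻³ Pa/m
Geostrophic speed: V_g = |∂P/∂n|/(fρ) = 9.00×10⁻³/(1.35×10⁻⁴ × 1.08) = 61.6 m/s
Around a low, centrifugal force acts outward with Coriolis, so pressure-gradient force balances both:
(1/ρ)|∂P/∂n| = fV + V²/R  →  V² + fR·V − fR·V_g = 0
With fR = 1.35×10⁻⁴ × 1508×10³ m = 204 m/s:
V = [−fR + √((fR)² + 4 fR V_g)]/2 = [−204 + √(204² + 4×204×61.6)]/2 = 49.6 m/s
Subgeostrophic (V < V_g = 61.6 m/s), as expected around a low.
Converting: 49.6 m/s × 1.944 = 96 knots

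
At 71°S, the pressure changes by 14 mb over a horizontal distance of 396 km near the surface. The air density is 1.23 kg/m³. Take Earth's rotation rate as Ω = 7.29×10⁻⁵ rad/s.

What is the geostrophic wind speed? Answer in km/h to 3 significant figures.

75.1 km/h

Coriolis parameter at 71°S:
f = 2Ω sin φ = 2 × 7.29×10⁻⁵ × sin 71° = 1.38×10⁻⁴ s⁻¹
Pressure gradient: |∂P/∂n| = 1400 Pa / 396000 m = 3.54×10⁻³ Pa/m
Geostrophic balance (pressure-gradient force = Coriolis force):
V_g = (1/(fρ)) |∂P/∂n| = 3.54×10⁻³ / (1.38×10⁻⁴ × 1.23) = 20.8 m/s
Converting: 20.8 m/s × 3.6 = 75.1 km/h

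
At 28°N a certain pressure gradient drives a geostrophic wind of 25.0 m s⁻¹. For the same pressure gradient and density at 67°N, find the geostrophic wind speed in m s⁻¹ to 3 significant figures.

12.8 m s⁻¹

With the same pressure gradient and density, V_g ∝ 1/f ∝ 1/sin φ.
V₂ = V₁ · sin φ₁ / sin φ₂ = 25.0 × sin 28° / sin 67°
V₂ = 25.0 × 0.4695/0.9205 = 12.8 m s⁻¹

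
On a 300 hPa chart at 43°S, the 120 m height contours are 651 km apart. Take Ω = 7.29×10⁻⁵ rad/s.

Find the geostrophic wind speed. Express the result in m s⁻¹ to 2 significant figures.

18 m s⁻¹

Coriolis parameter at 43°S:
f = 2Ω sin φ = 2 × 7.29×10⁻⁵ × sin 43° = 9.94×10⁻⁵ s⁻¹
Height gradient: |∂Z/∂n| = 120 m / 651000 m = 1.84×10⁻⁴
On a pressure surface, geostrophic balance gives V_g = (g/f)|∂Z/∂n|:
V_g = 9.81 × 1.84×10⁻⁴ / 9.94×10⁻⁵ = 18.2 m/s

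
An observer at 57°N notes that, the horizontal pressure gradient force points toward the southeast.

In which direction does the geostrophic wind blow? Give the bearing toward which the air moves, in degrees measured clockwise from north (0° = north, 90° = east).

The pressure-gradient force points toward the southeast (bearing 135°).
Geostrophic balance: in the Northern Hemisphere the Coriolis force deflects motion to the right, so the geostrophic wind blows 90° to the right of the pressure-gradient force (low pressure on the left).
Rotating 135° by 90° clockwise gives 225° — the wind blows toward the southwest.

225°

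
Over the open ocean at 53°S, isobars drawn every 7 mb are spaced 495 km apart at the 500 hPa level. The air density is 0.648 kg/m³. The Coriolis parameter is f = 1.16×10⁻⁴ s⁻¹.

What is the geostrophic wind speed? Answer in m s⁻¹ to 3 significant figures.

18.8 m s⁻¹

Pressure gradient: |∂P/∂n| = 700 Pa / 495000 m = 1.41×10⁻³ Pa/m
Geostrophic balance (pressure-gradient force = Coriolis force):
V_g = (1/(fρ)) |∂P/∂n| = 1.41×10⁻³ / (1.16×10⁻⁴ × 0.648) = 18.8 m/s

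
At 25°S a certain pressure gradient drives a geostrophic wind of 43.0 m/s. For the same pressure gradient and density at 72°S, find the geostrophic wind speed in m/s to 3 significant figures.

19.1 m/s

With the same pressure gradient and density, V_g ∝ 1/f ∝ 1/sin φ.
V₂ = V₁ · sin φ₁ / sin φ₂ = 43.0 × sin 25° / sin 72°
V₂ = 43.0 × 0.4226/0.9511 = 19.1 m/s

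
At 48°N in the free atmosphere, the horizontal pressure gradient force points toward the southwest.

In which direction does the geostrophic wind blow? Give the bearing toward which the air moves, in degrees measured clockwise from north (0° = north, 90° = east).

315°

The pressure-gradient force points toward the southwest (bearing 225°).
Geostrophic balance: in the Northern Hemisphere the Coriolis force deflects motion to the right, so the geostrophic wind blows 90° to the right of the pressure-gradient force (low pressure on the left).
Rotating 225° by 90° clockwise gives 315° — the wind blows toward the northwest.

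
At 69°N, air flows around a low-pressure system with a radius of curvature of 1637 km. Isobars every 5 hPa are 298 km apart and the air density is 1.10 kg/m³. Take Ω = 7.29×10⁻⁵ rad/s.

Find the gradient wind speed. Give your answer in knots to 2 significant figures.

21 knots

Coriolis parameter at 69°N:
f = 2Ω sin φ = 2 × 7.29×10⁻⁵ × sin 69° = 1.36×10⁻⁴ s⁻¹
Pressure gradient: |∂P/∂n| = 500 Pa / 298000 m = 1.68×10⁻³ Pa/m
Geostrophic speed: V_g = |∂P/∂n|/(fρ) = 1.68×10⁻³/(1.36×10⁻⁴ × 1.10) = 11.2 m/s
Around a low, centrifugal force acts outward with Coriolis, so pressure-gradient force balances both:
(1/ρ)|∂P/∂n| = fV + V²/R  →  V² + fR·V − fR·V_g = 0
With fR = 1.36×10⁻⁴ × 1637×10³ m = 223 m/s:
V = [−fR + √((fR)² + 4 fR V_g)]/2 = [−223 + √(223² + 4×223×11.2)]/2 = 10.7 m/s
Subgeostrophic (V < V_g = 11.2 m/s), as expected around a low.
Converting: 10.7 m/s × 1.944 = 21 knots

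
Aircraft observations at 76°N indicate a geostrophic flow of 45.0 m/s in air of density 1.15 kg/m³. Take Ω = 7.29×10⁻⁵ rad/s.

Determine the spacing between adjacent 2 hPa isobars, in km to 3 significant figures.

Coriolis parameter at 76°N:
f = 2Ω sin φ = 2 × 7.29×10⁻⁵ × sin 76° = 1.41×10⁻⁴ s⁻¹
Geostrophic balance rearranged: |∂P/∂n| = f ρ V_g
|∂P/∂n| = 1.41×10⁻⁴ × 1.15 × 45.0 = 7.32×10⁻³ Pa/m
Isobar spacing: Δn = ΔP/|∂P/∂n| = 200 Pa / 7.32×10⁻³ Pa/m = 27319 m ≈ 27.3 km

27.3 km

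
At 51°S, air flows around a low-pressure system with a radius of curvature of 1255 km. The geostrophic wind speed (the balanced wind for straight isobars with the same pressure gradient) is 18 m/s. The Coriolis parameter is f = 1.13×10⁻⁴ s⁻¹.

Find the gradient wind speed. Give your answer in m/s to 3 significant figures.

Around a low, centrifugal force acts outward with Coriolis, so pressure-gradient force balances both:
(1/ρ)|∂P/∂n| = fV + V²/R  →  V² + fR·V − fR·V_g = 0
With fR = 1.13×10⁻⁴ × 1255×10³ m = 142 m/s:
V = [−fR + √((fR)² + 4 fR V_g)]/2 = [−142 + √(142² + 4×142×18)]/2 = 16.2 m/s
Subgeostrophic (V < V_g = 18 m/s), as expected around a low.

16.2 m/s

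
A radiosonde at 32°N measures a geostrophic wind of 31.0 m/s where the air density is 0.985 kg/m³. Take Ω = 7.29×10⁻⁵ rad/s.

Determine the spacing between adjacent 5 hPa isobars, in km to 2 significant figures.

Coriolis parameter at 32°N:
f = 2Ω sin φ = 2 × 7.29×10⁻⁵ × sin 32° = 7.73×10⁻⁵ s⁻¹
Geostrophic balance rearranged: |∂P/∂n| = f ρ V_g
|∂P/∂n| = 7.73×10⁻⁵ × 0.985 × 31.0 = 2.36×10⁻³ Pa/m
Isobar spacing: Δn = ΔP/|∂P/∂n| = 500 Pa / 2.36×10⁻³ Pa/m = 211936 m ≈ 210 km

210 km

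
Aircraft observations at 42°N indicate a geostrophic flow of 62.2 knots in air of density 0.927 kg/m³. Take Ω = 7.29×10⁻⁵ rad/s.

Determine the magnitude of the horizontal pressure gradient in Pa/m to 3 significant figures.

Coriolis parameter at 42°N:
f = 2Ω sin φ = 2 × 7.29×10⁻⁵ × sin 42° = 9.76×10⁻⁵ s⁻¹
Wind speed in SI: 62.2 knots = 32.0 m/s
Geostrophic balance rearranged: |∂P/∂n| = f ρ V_g
|∂P/∂n| = 9.76×10⁻⁵ × 0.927 × 32.0 = 2.89×10⁻³ Pa/m

2.89×10⁻³ Pa/m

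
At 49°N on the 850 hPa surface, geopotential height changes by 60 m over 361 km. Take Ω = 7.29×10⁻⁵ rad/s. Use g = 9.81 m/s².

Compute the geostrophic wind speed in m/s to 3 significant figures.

14.8 m/s

Coriolis parameter at 49°N:
f = 2Ω sin φ = 2 × 7.29×10⁻⁵ × sin 49° = 1.10×10⁻⁴ s⁻¹
Height gradient: |∂Z/∂n| = 60 m / 361000 m = 1.66×10⁻⁴
On a pressure surface, geostrophic balance gives V_g = (g/f)|∂Z/∂n|:
V_g = 9.81 × 1.66×10⁻⁴ / 1.10×10⁻⁴ = 14.8 m/s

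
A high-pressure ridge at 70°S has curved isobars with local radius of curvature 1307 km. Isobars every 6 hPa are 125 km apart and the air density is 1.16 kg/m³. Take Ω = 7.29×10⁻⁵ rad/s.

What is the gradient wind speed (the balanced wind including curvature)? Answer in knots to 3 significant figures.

Coriolis parameter at 70°S:
f = 2Ω sin φ = 2 × 7.29×10⁻⁵ × sin 70° = 1.37×10⁻⁴ s⁻¹
Pressure gradient: |∂P/∂n| = 600 Pa / 125000 m = 4.80×10⁻³ Pa/m
Geostrophic speed: V_g = |∂P/∂n|/(fρ) = 4.80×10⁻³/(1.37×10⁻⁴ × 1.16) = 30.2 m/s
Around a high, pressure-gradient force acts outward with centrifugal, so Coriolis balances both:
fV = (1/ρ)|∂P/∂n| + V²/R  →  V² − fR·V + fR·V_g = 0
With fR = 1.37×10⁻⁴ × 1307×10³ m = 179 m/s:
V = [fR − √((fR)² − 4 fR V_g)]/2 = [179 − √(179² − 4×179×30.2)]/2 = 38.5 m/s
Supergeostrophic (V > V_g = 30.2 m/s), as expected around a high.
Converting: 38.5 m/s × 1.944 = 74.8 knots

74.8 knots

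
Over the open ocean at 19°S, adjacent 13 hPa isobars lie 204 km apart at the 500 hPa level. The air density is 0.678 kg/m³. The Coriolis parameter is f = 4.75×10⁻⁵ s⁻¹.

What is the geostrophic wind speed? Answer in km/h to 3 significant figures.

Pressure gradient: |∂P/∂n| = 1300 Pa / 204000 m = 6.37×10⁻³ Pa/m
Geostrophic balance (pressure-gradient force = Coriolis force):
V_g = (1/(fρ)) |∂P/∂n| = 6.37×10⁻³ / (4.75×10⁻⁵ × 0.678) = 198 m/s
Converting: 198 m/s × 3.6 = 712 km/h

712 km/h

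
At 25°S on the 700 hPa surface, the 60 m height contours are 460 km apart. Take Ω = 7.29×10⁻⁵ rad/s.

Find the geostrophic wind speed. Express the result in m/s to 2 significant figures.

Coriolis parameter at 25°S:
f = 2Ω sin φ = 2 × 7.29×10⁻⁵ × sin 25° = 6.16×10⁻⁵ s⁻¹
Height gradient: |∂Z/∂n| = 60 m / 460000 m = 1.30×10⁻⁴
On a pressure surface, geostrophic balance gives V_g = (g/f)|∂Z/∂n|:
V_g = 9.81 × 1.30×10⁻⁴ / 6.16×10⁻⁵ = 20.8 m/s

21 m/s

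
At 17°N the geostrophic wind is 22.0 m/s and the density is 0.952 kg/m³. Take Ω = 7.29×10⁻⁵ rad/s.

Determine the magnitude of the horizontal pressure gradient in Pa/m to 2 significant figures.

Coriolis parameter at 17°N:
f = 2Ω sin φ = 2 × 7.29×10⁻⁵ × sin 17° = 4.26×10⁻⁵ s⁻¹
Geostrophic balance rearranged: |∂P/∂n| = f ρ V_g
|∂P/∂n| = 4.26×10⁻⁵ × 0.952 × 22.0 = 8.93×10⁻⁴ Pa/m

8.9×10⁻⁴ Pa/m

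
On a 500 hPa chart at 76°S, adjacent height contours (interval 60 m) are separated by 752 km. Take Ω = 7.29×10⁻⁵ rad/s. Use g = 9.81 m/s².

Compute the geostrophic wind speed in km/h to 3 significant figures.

19.9 km/h

Coriolis parameter at 76°S:
f = 2Ω sin φ = 2 × 7.29×10⁻⁵ × sin 76° = 1.41×10⁻⁴ s⁻¹
Height gradient: |∂Z/∂n| = 60 m / 752000 m = 7.98×10⁻⁵
On a pressure surface, geostrophic balance gives V_g = (g/f)|∂Z/∂n|:
V_g = 9.81 × 7.98×10⁻⁵ / 1.41×10⁻⁴ = 5.53 m/s
Converting: 5.53 m/s × 3.6 = 19.9 km/h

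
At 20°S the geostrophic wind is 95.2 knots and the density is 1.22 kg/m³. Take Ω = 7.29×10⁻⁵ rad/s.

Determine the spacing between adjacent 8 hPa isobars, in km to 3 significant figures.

269 km

Coriolis parameter at 20°S:
f = 2Ω sin φ = 2 × 7.29×10⁻⁵ × sin 20° = 4.99×10⁻⁵ s⁻¹
Wind speed in SI: 95.2 knots = 49.0 m/s
Geostrophic balance rearranged: |∂P/∂n| = f ρ V_g
|∂P/∂n| = 4.99×10⁻⁵ × 1.22 × 49.0 = 2.98×10⁻³ Pa/m
Isobar spacing: Δn = ΔP/|∂P/∂n| = 800 Pa / 2.98×10⁻³ Pa/m = 268501 m ≈ 269 km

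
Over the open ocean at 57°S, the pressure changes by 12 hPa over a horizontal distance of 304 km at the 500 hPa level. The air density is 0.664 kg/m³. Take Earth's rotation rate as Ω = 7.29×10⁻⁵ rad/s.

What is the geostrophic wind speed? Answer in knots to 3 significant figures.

Coriolis parameter at 57°S:
f = 2Ω sin φ = 2 × 7.29×10⁻⁵ × sin 57° = 1.22×10⁻⁴ s⁻¹
Pressure gradient: |∂P/∂n| = 1200 Pa / 304000 m = 3.95×10⁻³ Pa/m
Geostrophic balance (pressure-gradient force = Coriolis force):
V_g = (1/(fρ)) |∂P/∂n| = 3.95×10⁻³ / (1.22×10⁻⁴ × 0.664) = 48.6 m/s
Converting: 48.6 m/s × 1.944 = 94.5 knots

94.5 knots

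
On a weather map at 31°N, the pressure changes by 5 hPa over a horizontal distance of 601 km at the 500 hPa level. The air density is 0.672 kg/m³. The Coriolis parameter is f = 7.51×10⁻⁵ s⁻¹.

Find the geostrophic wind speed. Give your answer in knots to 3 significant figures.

32.0 knots

Pressure gradient: |∂P/∂n| = 500 Pa / 601000 m = 8.32×10⁻⁴ Pa/m
Geostrophic balance (pressure-gradient force = Coriolis force):
V_g = (1/(fρ)) |∂P/∂n| = 8.32×10⁻⁴ / (7.51×10⁻⁵ × 0.672) = 16.5 m/s
Converting: 16.5 m/s × 1.944 = 32.0 knots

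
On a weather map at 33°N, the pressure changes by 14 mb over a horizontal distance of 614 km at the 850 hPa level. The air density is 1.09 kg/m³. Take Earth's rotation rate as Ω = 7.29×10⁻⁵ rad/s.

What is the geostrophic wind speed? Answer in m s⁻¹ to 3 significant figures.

26.3 m s⁻¹

Coriolis parameter at 33°N:
f = 2Ω sin φ = 2 × 7.29×10⁻⁵ × sin 33° = 7.94×10⁻⁵ s⁻¹
Pressure gradient: |∂P/∂n| = 1400 Pa / 614000 m = 2.28×10⁻³ Pa/m
Geostrophic balance (pressure-gradient force = Coriolis force):
V_g = (1/(fρ)) |∂P/∂n| = 2.28×10⁻³ / (7.94×10⁻⁵ × 1.09) = 26.3 m/s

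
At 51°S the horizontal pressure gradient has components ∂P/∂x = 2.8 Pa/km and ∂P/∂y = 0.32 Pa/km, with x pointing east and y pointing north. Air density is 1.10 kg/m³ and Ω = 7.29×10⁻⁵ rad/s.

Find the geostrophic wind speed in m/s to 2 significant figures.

23 m/s

Coriolis parameter at 51°S:
f = 2Ω sin φ = 2 × 7.29×10⁻⁵ × sin 51° = 1.13×10⁻⁴ s⁻¹
In the Southern Hemisphere f is negative: f = −1.13×10⁻⁴ s⁻¹.
Component geostrophic relations (x east, y north):
u_g = −(1/(fρ)) ∂P/∂y,  v_g = (1/(fρ)) ∂P/∂x
u_g = −(0.32×10⁻³)/(−1.13×10⁻⁴ × 1.10) = 2.57 m/s;  v_g = (2.8×10⁻³)/(−1.13×10⁻⁴ × 1.10) = −22.5 m/s
|V_g| = √(u_g² + v_g²) = 22.6 m/s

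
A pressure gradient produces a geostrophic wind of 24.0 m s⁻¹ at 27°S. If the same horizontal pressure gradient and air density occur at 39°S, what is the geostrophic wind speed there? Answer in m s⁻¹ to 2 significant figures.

17 m s⁻¹

With the same pressure gradient and density, V_g ∝ 1/f ∝ 1/sin φ.
V₂ = V₁ · sin φ₁ / sin φ₂ = 24.0 × sin 27° / sin 39°
V₂ = 24.0 × 0.4540/0.6293 = 17 m s⁻¹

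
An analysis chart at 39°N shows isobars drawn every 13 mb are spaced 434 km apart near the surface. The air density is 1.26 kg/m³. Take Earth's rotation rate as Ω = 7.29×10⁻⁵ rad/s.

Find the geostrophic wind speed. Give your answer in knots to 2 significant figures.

50 knots

Coriolis parameter at 39°N:
f = 2Ω sin φ = 2 × 7.29×10⁻⁵ × sin 39° = 9.18×10⁻⁵ s⁻¹
Pressure gradient: |∂P/∂n| = 1300 Pa / 434000 m = 3.00×10⁻³ Pa/m
Geostrophic balance (pressure-gradient force = Coriolis force):
V_g = (1/(fρ)) |∂P/∂n| = 3.00×10⁻³ / (9.18×10⁻⁵ × 1.26) = 25.9 m/s
Converting: 25.9 m/s × 1.944 = 50 knots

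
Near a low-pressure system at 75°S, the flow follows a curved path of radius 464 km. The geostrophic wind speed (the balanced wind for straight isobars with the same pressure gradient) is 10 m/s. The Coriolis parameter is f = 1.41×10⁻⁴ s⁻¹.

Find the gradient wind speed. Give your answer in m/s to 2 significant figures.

Around a low, centrifugal force acts outward with Coriolis, so pressure-gradient force balances both:
(1/ρ)|∂P/∂n| = fV + V²/R  →  V² + fR·V − fR·V_g = 0
With fR = 1.41×10⁻⁴ × 464×10³ m = 65.4 m/s:
V = [−fR + √((fR)² + 4 fR V_g)]/2 = [−65.4 + √(65.4² + 4×65.4×10)]/2 = 8.81 m/s
Subgeostrophic (V < V_g = 10 m/s), as expected around a low.

8.8 m/s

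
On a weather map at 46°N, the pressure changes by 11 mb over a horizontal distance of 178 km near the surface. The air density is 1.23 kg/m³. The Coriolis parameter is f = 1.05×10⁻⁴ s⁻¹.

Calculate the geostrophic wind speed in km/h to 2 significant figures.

Pressure gradient: |∂P/∂n| = 1100 Pa / 178000 m = 6.18×10⁻³ Pa/m
Geostrophic balance (pressure-gradient force = Coriolis force):
V_g = (1/(fρ)) |∂P/∂n| = 6.18×10⁻³ / (1.05×10⁻⁴ × 1.23) = 47.8 m/s
Converting: 47.8 m/s × 3.6 = 170 km/h

170 km/h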